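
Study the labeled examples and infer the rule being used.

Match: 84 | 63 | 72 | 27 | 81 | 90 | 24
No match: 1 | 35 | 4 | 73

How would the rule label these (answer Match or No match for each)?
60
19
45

Match, No match, Match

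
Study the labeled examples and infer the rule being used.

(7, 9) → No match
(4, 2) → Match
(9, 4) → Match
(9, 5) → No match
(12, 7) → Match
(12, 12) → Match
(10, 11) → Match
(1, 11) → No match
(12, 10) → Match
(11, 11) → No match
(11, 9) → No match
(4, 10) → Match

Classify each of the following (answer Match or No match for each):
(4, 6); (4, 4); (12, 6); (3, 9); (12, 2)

Match, Match, Match, No match, Match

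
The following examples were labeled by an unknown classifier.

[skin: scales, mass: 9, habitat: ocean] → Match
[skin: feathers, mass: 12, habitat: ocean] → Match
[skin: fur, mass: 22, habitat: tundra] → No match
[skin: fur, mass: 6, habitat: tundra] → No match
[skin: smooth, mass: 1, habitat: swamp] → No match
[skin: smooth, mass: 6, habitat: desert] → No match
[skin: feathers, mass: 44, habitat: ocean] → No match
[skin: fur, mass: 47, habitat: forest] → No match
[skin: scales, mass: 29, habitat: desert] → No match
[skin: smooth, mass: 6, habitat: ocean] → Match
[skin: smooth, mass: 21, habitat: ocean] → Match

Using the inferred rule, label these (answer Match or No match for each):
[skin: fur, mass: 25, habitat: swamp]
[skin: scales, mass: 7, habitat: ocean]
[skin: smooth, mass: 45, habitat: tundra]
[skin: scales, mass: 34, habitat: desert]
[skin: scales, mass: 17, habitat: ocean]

No match, Match, No match, No match, Match

The distinguishing property — habitat is ocean AND mass ≤ 21 — holds for all the 'Match' cases and none of the 'No match' cases.
[skin: fur, mass: 25, habitat: swamp] — habitat is swamp, mass = 25, hence No match. [skin: scales, mass: 7, habitat: ocean] — habitat is ocean, mass = 7, hence Match. [skin: smooth, mass: 45, habitat: tundra] — habitat is tundra, mass = 45, hence No match. [skin: scales, mass: 34, habitat: desert] — habitat is desert, mass = 34, hence No match. [skin: scales, mass: 17, habitat: ocean] — habitat is ocean, mass = 17, hence Match.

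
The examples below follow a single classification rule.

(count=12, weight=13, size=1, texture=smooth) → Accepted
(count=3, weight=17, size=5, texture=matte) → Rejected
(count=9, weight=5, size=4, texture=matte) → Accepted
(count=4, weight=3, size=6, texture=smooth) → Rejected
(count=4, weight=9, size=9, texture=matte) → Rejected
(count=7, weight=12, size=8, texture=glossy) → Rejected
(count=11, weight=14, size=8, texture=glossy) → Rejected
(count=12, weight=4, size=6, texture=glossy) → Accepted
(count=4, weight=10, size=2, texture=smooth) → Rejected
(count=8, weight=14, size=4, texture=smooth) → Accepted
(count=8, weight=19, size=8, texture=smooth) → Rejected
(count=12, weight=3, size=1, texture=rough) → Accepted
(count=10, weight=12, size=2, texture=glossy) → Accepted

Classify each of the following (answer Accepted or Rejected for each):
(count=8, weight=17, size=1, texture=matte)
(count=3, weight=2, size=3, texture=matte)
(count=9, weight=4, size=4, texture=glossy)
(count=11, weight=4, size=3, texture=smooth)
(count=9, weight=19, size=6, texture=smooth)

Every 'Accepted' example satisfies: count ≥ 7 AND size ≤ 6. None of the 'Rejected' examples do.

Accepted, Rejected, Accepted, Accepted, Accepted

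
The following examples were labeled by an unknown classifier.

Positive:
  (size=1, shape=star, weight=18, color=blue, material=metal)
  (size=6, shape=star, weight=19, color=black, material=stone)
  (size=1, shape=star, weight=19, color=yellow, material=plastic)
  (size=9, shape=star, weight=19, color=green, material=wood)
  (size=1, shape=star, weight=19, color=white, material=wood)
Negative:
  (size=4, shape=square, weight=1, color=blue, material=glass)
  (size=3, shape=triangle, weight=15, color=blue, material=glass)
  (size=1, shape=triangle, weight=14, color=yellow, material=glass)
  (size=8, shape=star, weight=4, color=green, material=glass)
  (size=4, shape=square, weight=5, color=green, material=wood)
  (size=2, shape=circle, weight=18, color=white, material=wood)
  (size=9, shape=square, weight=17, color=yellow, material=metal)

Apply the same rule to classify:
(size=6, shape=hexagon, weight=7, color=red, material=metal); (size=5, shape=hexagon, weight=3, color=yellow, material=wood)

Negative, Negative

One predicate separates the groups cleanly: shape is star AND weight ≥ 5.
(size=6, shape=hexagon, weight=7, color=red, material=metal) — shape is hexagon, weight = 7, hence Negative. (size=5, shape=hexagon, weight=3, color=yellow, material=wood) — shape is hexagon, weight = 3, hence Negative.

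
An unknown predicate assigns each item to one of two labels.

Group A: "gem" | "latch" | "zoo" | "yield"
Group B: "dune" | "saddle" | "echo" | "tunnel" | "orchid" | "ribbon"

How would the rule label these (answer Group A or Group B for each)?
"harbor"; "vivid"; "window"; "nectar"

Group B, Group A, Group B, Group B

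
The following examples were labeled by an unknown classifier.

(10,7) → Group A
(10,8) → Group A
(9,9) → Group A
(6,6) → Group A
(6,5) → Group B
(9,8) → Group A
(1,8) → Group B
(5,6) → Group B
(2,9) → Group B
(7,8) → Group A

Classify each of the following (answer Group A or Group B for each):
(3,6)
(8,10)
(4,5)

Group B, Group A, Group B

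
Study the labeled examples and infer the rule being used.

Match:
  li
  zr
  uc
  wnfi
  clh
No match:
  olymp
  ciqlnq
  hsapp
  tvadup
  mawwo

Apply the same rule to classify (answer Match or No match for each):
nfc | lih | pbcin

Rule: length ≤ 4. This holds for each 'Match' example and fails for each 'No match' one.

Match, Match, No match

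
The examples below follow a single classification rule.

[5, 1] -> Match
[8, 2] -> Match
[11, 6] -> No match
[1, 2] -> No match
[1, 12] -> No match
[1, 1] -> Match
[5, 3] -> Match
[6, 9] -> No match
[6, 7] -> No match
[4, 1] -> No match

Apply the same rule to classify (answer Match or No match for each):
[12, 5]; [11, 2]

No match, No match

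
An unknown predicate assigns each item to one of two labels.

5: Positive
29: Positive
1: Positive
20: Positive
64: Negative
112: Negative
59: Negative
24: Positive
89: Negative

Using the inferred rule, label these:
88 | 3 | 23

Rule: at most 29. This holds for each 'Positive' example and fails for each 'Negative' one.
88 → 88 > 29 → Negative. 3 → 3 ≤ 29 → Positive. 23 → 23 ≤ 29 → Positive.

Negative, Positive, Positive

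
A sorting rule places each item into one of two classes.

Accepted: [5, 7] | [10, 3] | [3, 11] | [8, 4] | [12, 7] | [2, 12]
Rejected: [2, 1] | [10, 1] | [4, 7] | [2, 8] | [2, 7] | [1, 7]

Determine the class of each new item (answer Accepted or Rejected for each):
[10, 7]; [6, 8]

Accepted, Accepted

All 'Accepted' examples share one property — sum ≥ 12 — and every 'Rejected' example lacks it.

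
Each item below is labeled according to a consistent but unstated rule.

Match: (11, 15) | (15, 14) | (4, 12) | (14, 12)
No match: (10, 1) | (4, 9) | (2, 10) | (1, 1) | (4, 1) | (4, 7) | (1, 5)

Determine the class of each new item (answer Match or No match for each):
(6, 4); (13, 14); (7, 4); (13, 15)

The distinguishing property — sum ≥ 16 — holds for all the 'Match' cases and none of the 'No match' cases.
(6, 4) → 6+4 = 10 → No match.
(13, 14) → 13+14 = 27 → Match.
(7, 4) → 7+4 = 11 → No match.
(13, 15) → 13+15 = 28 → Match.

No match, Match, No match, Match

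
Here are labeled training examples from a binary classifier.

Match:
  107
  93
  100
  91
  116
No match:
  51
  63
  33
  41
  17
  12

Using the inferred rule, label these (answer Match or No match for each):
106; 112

Match, Match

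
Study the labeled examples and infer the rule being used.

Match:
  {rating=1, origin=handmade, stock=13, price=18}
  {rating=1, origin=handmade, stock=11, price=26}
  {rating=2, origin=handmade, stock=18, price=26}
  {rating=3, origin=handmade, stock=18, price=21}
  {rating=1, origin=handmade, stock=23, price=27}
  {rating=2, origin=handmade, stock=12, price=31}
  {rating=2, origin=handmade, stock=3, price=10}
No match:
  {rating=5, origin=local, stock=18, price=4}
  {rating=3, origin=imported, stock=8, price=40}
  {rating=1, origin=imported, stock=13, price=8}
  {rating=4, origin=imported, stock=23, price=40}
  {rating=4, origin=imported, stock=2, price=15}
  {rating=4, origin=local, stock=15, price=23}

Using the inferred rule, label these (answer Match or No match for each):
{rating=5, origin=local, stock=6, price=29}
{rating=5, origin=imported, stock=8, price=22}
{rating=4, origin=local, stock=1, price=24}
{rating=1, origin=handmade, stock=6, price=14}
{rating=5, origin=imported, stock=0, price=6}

No match, No match, No match, Match, No match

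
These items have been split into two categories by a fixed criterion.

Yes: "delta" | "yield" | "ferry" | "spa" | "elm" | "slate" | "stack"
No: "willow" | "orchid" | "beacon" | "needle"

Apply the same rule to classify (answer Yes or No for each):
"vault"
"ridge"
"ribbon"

Yes, Yes, No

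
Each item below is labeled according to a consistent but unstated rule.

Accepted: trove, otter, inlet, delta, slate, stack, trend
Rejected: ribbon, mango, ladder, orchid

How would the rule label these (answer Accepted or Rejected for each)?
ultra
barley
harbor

Accepted, Rejected, Rejected

One predicate separates the groups cleanly: contains 't'.
ultra: has 't' — satisfies this, so Accepted. barley: no 't' — fails this test, so Rejected. harbor: no 't' — fails this test, so Rejected.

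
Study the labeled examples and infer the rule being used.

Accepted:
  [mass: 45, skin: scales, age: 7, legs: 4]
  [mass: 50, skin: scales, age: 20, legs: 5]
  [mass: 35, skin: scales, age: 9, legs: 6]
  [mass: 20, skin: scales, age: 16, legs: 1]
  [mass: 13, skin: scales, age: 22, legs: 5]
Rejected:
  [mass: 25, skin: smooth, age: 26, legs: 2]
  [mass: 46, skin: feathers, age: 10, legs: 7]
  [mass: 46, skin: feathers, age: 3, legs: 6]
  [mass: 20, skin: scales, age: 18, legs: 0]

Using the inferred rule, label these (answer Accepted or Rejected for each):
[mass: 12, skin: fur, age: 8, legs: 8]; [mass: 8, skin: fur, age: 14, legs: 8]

Rejected, Rejected

The rule appears to be: skin is scales AND legs ≥ 1.
[mass: 12, skin: fur, age: 8, legs: 8]: skin is fur, legs = 8, does not pass → Rejected. [mass: 8, skin: fur, age: 14, legs: 8]: skin is fur, legs = 8, does not pass → Rejected.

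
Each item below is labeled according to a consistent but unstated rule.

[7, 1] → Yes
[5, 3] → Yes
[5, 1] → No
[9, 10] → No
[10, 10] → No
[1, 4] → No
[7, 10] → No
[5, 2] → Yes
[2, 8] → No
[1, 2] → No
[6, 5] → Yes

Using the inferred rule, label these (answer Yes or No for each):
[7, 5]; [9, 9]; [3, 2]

Rule: first > second AND sum ≥ 7. This holds for each 'Yes' example and fails for each 'No' one.

Yes, No, No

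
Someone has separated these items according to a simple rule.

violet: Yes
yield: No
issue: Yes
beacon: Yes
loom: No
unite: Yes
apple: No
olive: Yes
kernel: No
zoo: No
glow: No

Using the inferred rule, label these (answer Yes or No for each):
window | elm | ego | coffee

No, No, No, Yes

The simplest hypothesis consistent with all the labels is: has ≥ 3 vowels.
window: No (2 vowels). elm: No (1 vowel). ego: No (2 vowels). coffee: Yes (3 vowels).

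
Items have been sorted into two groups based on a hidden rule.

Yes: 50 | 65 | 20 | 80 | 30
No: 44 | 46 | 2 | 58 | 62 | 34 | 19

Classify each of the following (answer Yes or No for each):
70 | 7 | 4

Every 'Yes' example satisfies: multiple of 5. None of the 'No' examples do.
70: Yes (70 = 5·14). 7: No (7 = 5·1 + 2). 4: No (4 = 5·0 + 4).

Yes, No, No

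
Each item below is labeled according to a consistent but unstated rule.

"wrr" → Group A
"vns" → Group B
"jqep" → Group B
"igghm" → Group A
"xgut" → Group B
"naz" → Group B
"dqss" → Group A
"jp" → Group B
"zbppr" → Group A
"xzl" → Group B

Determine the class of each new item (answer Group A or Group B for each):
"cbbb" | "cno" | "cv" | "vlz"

The classifier is using: has a double letter.
"cbbb": 'bb' doubled, fits → Group A.
"cno": no doubled letter, doesn't qualify → Group B.
"cv": no doubled letter, doesn't qualify → Group B.
"vlz": no doubled letter, doesn't qualify → Group B.

Group A, Group B, Group B, Group B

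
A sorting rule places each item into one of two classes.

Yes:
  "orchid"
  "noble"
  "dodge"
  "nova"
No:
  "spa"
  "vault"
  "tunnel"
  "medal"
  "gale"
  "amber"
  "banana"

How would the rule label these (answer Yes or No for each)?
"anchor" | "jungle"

Yes, No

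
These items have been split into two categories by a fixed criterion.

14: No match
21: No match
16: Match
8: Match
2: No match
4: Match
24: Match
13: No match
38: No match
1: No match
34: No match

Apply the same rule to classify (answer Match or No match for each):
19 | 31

The simplest hypothesis consistent with all the labels is: multiple of 4.
No match: 19, since 19 = 4·4 + 3. No match: 31, since 31 = 4·7 + 3.

No match, No match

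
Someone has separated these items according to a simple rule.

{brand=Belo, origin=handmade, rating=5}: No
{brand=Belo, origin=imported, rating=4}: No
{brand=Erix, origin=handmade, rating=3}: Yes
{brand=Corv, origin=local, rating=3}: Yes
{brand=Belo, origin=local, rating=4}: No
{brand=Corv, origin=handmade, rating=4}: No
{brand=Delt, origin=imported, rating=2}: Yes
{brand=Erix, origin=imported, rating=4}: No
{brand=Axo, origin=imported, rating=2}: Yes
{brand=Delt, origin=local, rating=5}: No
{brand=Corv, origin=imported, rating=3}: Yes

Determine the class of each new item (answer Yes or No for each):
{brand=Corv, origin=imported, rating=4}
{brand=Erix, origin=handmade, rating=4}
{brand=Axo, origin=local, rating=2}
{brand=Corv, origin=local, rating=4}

No, No, Yes, No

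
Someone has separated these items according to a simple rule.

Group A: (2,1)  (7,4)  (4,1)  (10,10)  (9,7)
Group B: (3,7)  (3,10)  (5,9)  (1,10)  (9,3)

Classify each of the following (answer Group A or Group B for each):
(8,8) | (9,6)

Group A, Group A

Every 'Group A' example satisfies: |first − second| ≤ 3. None of the 'Group B' examples do.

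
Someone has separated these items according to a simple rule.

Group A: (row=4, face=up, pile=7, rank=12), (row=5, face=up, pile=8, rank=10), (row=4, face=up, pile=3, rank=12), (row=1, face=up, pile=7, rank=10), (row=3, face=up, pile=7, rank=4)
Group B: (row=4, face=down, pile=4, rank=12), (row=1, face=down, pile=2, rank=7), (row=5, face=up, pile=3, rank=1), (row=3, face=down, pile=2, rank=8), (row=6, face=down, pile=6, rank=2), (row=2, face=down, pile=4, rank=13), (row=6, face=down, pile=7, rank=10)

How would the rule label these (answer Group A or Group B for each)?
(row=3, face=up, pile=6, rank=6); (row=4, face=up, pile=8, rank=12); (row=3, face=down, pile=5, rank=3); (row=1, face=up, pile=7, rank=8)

Group A, Group A, Group B, Group A

The classifier is using: face is up AND rank ≥ 2.
(row=3, face=up, pile=6, rank=6) → face is up, rank = 6 → Group A.
(row=4, face=up, pile=8, rank=12) → face is up, rank = 12 → Group A.
(row=3, face=down, pile=5, rank=3) → face is down, rank = 3 → Group B.
(row=1, face=up, pile=7, rank=8) → face is up, rank = 8 → Group A.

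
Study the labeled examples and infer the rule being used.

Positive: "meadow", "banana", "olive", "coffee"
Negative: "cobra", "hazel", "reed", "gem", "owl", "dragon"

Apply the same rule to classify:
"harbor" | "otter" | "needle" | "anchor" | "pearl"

The rule appears to be: has ≥ 3 vowels.

Negative, Negative, Positive, Negative, Negative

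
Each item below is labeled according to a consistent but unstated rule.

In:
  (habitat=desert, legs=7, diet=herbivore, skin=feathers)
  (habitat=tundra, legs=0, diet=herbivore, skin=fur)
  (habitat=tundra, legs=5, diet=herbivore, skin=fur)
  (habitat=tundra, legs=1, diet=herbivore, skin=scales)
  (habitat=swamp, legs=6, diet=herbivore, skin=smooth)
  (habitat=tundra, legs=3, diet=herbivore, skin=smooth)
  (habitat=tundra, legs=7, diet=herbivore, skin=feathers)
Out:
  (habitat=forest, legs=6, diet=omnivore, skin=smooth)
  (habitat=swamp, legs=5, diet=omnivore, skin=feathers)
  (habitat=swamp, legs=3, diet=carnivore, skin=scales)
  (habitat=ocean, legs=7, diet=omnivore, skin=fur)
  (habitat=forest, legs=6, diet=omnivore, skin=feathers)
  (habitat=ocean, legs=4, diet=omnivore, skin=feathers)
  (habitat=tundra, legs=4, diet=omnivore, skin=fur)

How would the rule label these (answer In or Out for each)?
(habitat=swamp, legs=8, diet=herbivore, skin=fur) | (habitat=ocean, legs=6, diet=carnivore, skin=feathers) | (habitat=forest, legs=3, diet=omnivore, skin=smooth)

In, Out, Out

The common property of the 'In' items is: diet is herbivore. No 'Out' item has it.
(habitat=swamp, legs=8, diet=herbivore, skin=fur) → diet is herbivore → In.
(habitat=ocean, legs=6, diet=carnivore, skin=feathers) → diet is carnivore → Out.
(habitat=forest, legs=3, diet=omnivore, skin=smooth) → diet is omnivore → Out.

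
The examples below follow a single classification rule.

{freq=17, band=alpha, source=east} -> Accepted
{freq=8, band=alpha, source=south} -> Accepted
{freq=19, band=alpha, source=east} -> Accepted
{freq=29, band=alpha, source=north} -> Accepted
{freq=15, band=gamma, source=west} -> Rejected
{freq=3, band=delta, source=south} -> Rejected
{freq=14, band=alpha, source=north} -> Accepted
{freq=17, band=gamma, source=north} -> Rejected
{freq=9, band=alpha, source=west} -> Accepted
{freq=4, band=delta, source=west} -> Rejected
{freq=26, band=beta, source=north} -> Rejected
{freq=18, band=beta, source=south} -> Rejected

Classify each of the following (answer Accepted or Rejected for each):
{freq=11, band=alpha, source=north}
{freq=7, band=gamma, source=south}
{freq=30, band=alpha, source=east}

Every 'Accepted' example satisfies: band is alpha. None of the 'Rejected' examples do.
{freq=11, band=alpha, source=north}: band is alpha, qualifies → Accepted.
{freq=7, band=gamma, source=south}: band is gamma, doesn't match → Rejected.
{freq=30, band=alpha, source=east}: band is alpha, qualifies → Accepted.

Accepted, Rejected, Accepted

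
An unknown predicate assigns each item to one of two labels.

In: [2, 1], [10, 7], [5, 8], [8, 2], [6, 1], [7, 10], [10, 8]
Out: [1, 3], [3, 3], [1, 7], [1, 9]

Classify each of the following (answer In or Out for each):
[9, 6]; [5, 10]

In, In

Every 'In' example satisfies: product is even. None of the 'Out' examples do.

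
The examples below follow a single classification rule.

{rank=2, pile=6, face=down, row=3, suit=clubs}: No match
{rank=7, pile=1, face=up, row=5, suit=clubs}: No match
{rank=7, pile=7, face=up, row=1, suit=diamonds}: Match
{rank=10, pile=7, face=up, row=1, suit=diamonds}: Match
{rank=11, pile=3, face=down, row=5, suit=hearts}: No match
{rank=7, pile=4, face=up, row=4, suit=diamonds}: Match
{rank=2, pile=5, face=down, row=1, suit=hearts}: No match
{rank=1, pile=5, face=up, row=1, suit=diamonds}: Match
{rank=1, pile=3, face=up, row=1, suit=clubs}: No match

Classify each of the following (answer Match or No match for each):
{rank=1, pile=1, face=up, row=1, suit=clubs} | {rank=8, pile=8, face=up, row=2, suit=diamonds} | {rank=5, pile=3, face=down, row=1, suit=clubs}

No match, Match, No match

The simplest hypothesis consistent with all the labels is: suit is diamonds.
No match: {rank=1, pile=1, face=up, row=1, suit=clubs}, since suit is clubs. Match: {rank=8, pile=8, face=up, row=2, suit=diamonds}, since suit is diamonds. No match: {rank=5, pile=3, face=down, row=1, suit=clubs}, since suit is clubs.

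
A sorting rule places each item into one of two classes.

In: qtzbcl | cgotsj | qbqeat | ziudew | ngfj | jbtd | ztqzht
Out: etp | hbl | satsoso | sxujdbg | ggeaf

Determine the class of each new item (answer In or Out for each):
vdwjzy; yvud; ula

The pattern is that an item is 'In' exactly when: even length.

In, In, Out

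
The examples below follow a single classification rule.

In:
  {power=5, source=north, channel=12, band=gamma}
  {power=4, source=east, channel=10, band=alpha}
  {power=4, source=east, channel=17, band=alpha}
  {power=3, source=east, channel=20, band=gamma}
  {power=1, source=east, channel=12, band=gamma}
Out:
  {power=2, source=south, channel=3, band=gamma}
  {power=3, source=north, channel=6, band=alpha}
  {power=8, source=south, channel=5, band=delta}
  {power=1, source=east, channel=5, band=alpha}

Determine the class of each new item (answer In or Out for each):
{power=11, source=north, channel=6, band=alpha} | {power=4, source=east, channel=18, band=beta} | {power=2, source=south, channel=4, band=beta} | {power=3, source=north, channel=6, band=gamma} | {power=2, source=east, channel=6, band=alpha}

All 'In' examples share one property — channel ≥ 10 — and every 'Out' example lacks it.
{power=11, source=north, channel=6, band=alpha}: Out (channel = 6).
{power=4, source=east, channel=18, band=beta}: In (channel = 18).
{power=2, source=south, channel=4, band=beta}: Out (channel = 4).
{power=3, source=north, channel=6, band=gamma}: Out (channel = 6).
{power=2, source=east, channel=6, band=alpha}: Out (channel = 6).

Out, In, Out, Out, Out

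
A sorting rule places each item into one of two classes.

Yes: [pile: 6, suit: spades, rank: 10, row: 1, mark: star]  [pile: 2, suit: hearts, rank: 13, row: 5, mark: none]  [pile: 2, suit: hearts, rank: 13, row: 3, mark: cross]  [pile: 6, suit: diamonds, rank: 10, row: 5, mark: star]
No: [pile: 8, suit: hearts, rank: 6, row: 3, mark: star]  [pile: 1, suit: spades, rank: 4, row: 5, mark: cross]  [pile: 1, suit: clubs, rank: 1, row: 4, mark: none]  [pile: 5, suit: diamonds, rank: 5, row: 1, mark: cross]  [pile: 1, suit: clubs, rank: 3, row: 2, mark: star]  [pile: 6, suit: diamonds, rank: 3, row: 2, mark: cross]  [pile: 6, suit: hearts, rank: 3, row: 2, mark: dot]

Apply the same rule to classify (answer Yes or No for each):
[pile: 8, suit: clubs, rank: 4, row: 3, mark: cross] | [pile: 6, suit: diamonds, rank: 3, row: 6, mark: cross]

The common property of the 'Yes' items is: rank ≥ 10. No 'No' item has it.
[pile: 8, suit: clubs, rank: 4, row: 3, mark: cross]: rank = 4 — fails this test, so No. [pile: 6, suit: diamonds, rank: 3, row: 6, mark: cross]: rank = 3 — fails this test, so No.

No, No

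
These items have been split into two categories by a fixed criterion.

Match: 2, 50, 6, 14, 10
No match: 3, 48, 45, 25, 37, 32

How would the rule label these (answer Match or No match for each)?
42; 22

All 'Match' examples share one property — ≡ 2 (mod 4) — and every 'No match' example lacks it.
42 — 42 mod 4 = 2, hence Match. 22 — 22 mod 4 = 2, hence Match.

Match, Match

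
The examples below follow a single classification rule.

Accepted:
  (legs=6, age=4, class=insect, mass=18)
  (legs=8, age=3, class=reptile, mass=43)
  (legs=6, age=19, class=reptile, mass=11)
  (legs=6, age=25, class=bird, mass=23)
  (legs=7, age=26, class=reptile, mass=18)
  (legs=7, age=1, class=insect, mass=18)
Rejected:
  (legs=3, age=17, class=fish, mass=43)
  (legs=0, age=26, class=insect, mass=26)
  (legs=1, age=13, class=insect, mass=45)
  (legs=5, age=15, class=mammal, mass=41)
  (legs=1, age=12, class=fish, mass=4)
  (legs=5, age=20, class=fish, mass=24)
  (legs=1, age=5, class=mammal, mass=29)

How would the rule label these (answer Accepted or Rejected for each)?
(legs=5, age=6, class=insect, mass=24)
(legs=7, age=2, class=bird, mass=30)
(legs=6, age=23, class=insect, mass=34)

Rejected, Accepted, Accepted

One predicate separates the groups cleanly: legs ≥ 6.
(legs=5, age=6, class=insect, mass=24): legs = 5, fails this test → Rejected. (legs=7, age=2, class=bird, mass=30): legs = 7, has this property → Accepted. (legs=6, age=23, class=insect, mass=34): legs = 6, has this property → Accepted.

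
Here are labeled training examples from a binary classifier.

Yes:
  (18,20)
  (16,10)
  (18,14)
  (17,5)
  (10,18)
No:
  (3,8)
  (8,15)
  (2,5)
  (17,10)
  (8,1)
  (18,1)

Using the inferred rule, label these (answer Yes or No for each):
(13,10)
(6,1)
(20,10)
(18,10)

The rule appears to be: sum is even.
(13,10): No (13+10 = 23).
(6,1): No (6+1 = 7).
(20,10): Yes (20+10 = 30).
(18,10): Yes (18+10 = 28).

No, No, Yes, Yes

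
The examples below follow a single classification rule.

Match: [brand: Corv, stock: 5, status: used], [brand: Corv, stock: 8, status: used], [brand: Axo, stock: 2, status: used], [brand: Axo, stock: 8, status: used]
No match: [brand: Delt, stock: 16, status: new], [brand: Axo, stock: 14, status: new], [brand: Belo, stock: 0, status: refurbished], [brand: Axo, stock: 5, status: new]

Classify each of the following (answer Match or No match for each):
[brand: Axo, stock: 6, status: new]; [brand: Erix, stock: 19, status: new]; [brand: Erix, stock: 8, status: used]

The pattern is that an item is 'Match' exactly when: status is used.

No match, No match, Match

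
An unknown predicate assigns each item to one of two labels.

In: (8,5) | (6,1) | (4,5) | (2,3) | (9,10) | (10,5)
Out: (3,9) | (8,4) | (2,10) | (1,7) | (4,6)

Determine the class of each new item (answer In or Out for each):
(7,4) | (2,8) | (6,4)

'In' ⟺ sum is odd.
In: (7,4), since 7+4 = 11. Out: (2,8), since 2+8 = 10. Out: (6,4), since 6+4 = 10.

In, Out, Out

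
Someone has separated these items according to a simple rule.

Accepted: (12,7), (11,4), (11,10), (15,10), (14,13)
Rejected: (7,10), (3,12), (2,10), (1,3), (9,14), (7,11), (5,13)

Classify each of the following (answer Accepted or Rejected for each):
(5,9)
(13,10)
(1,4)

Rejected, Accepted, Rejected

The simplest hypothesis consistent with all the labels is: first > second.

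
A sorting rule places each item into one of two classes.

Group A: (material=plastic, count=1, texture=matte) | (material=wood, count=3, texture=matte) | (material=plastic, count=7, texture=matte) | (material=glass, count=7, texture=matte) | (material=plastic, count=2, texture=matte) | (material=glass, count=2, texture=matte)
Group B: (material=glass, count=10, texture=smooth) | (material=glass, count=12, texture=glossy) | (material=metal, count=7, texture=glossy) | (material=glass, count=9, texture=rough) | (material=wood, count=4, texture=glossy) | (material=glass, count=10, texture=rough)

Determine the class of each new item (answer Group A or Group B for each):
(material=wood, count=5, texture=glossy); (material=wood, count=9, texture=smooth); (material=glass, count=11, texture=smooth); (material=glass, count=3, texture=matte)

Group B, Group B, Group B, Group A

Looking at the examples, the only property every 'Group A' case has and every 'Group B' case lacks is: texture is matte.
(material=wood, count=5, texture=glossy): Group B (texture is glossy). (material=wood, count=9, texture=smooth): Group B (texture is smooth). (material=glass, count=11, texture=smooth): Group B (texture is smooth). (material=glass, count=3, texture=matte): Group A (texture is matte).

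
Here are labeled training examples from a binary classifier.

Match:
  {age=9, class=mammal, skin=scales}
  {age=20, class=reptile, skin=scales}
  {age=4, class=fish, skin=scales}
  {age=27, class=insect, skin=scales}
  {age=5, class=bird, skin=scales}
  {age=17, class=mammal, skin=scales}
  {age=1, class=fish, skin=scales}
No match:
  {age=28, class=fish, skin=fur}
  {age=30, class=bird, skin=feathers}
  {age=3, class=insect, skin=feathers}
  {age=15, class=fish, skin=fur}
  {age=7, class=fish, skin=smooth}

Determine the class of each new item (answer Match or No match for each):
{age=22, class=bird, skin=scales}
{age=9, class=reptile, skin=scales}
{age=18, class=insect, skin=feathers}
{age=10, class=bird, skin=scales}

Match, Match, No match, Match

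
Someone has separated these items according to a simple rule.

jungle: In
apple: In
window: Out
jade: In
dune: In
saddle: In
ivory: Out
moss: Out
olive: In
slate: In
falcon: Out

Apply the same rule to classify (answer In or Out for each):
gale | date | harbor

Rule: contains 'e'. This holds for each 'In' example and fails for each 'Out' one.
gale: In (has 'e'). date: In (has 'e'). harbor: Out (no 'e').

In, In, Out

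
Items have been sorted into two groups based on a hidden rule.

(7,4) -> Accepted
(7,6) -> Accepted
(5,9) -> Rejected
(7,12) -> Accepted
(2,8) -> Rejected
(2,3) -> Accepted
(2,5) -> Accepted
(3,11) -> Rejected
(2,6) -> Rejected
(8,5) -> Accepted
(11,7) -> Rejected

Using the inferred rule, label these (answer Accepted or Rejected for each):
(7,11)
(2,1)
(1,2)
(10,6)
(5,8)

'Accepted' ⟺ sum is odd.
(7,11): 7+11 = 18, fails the rule → Rejected.
(2,1): 2+1 = 3, has this property → Accepted.
(1,2): 1+2 = 3, has this property → Accepted.
(10,6): 10+6 = 16, fails the rule → Rejected.
(5,8): 5+8 = 13, has this property → Accepted.

Rejected, Accepted, Accepted, Rejected, Accepted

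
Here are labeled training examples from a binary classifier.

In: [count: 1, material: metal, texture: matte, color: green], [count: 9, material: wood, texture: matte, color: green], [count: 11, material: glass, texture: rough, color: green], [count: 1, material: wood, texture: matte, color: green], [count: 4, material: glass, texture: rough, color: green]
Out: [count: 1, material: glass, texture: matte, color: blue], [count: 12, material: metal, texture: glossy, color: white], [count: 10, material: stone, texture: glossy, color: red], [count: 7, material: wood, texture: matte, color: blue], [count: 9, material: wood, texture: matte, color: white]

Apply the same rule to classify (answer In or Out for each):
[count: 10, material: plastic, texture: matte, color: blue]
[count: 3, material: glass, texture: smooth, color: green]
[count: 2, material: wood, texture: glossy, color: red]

One predicate separates the groups cleanly: color is green.
Out: [count: 10, material: plastic, texture: matte, color: blue], since color is blue.
In: [count: 3, material: glass, texture: smooth, color: green], since color is green.
Out: [count: 2, material: wood, texture: glossy, color: red], since color is red.

Out, In, Out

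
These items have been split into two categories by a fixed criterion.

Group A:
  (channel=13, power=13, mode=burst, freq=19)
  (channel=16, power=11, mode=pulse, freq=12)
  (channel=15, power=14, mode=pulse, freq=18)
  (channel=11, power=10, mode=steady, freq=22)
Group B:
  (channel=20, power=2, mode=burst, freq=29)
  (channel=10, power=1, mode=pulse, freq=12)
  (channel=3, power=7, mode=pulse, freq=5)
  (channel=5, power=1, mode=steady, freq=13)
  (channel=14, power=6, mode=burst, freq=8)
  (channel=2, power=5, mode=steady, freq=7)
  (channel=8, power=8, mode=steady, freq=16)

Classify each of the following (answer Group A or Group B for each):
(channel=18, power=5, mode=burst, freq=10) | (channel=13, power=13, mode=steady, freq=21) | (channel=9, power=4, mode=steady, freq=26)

Group B, Group A, Group B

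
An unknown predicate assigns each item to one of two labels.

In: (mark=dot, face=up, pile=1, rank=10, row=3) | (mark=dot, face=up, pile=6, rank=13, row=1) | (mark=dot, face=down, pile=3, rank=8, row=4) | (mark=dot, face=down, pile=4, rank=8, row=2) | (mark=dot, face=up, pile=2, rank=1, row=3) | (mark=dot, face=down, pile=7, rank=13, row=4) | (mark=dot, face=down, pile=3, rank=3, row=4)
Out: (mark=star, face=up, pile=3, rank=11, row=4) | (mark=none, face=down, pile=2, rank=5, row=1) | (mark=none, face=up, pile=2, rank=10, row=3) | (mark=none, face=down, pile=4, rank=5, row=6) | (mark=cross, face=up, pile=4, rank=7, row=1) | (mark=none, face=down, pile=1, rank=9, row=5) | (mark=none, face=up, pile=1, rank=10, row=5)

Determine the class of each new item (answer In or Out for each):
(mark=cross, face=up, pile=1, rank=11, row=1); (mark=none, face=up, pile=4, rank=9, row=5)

Out, Out

The common property of the 'In' items is: mark is dot. No 'Out' item has it.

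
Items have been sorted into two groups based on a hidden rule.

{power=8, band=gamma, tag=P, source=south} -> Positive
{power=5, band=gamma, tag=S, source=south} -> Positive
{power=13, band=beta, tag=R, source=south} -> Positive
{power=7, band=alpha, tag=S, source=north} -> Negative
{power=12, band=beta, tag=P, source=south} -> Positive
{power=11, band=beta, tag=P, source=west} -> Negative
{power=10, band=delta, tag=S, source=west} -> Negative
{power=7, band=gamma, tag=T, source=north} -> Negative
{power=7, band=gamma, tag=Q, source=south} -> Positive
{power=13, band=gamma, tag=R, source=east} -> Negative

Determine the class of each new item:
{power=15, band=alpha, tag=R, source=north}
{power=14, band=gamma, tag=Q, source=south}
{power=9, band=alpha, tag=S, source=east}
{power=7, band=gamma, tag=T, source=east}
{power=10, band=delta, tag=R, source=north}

Negative, Positive, Negative, Negative, Negative

The simplest hypothesis consistent with all the labels is: source is south.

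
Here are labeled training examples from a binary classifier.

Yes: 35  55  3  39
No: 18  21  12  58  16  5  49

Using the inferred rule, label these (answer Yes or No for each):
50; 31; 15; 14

One predicate separates the groups cleanly: ≡ 3 (mod 4).

No, Yes, Yes, No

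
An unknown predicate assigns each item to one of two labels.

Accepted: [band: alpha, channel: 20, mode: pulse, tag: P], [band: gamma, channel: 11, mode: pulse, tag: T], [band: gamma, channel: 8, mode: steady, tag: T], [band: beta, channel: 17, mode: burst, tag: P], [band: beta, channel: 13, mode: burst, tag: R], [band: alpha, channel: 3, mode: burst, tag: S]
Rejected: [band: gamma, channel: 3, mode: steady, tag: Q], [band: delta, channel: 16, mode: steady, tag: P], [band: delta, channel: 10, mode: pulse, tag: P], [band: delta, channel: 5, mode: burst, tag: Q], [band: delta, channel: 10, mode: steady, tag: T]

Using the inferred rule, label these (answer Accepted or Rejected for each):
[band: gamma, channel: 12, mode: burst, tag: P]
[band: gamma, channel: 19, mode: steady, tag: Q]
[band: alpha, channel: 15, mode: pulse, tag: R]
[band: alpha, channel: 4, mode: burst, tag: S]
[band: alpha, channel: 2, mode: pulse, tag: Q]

The pattern is that an item is 'Accepted' exactly when: tag is not Q AND band is not delta.

Accepted, Rejected, Accepted, Accepted, Rejected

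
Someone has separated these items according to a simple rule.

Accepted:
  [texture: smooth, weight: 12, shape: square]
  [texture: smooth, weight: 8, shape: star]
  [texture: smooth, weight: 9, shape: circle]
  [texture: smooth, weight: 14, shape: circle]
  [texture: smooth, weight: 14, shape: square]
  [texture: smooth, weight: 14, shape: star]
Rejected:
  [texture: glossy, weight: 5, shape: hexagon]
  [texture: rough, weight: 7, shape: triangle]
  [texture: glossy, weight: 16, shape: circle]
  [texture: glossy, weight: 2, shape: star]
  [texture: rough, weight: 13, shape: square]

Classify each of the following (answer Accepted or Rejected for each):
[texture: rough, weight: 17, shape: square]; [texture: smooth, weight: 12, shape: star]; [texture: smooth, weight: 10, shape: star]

Rejected, Accepted, Accepted

The pattern is that an item is 'Accepted' exactly when: texture is smooth.
[texture: rough, weight: 17, shape: square] — texture is rough, hence Rejected.
[texture: smooth, weight: 12, shape: star] — texture is smooth, hence Accepted.
[texture: smooth, weight: 10, shape: star] — texture is smooth, hence Accepted.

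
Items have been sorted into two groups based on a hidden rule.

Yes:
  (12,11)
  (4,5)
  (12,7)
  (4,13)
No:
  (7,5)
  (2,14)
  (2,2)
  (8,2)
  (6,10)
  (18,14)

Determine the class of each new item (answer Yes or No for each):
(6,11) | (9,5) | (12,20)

Yes, No, No

The common property of the 'Yes' items is: sum is odd. No 'No' item has it.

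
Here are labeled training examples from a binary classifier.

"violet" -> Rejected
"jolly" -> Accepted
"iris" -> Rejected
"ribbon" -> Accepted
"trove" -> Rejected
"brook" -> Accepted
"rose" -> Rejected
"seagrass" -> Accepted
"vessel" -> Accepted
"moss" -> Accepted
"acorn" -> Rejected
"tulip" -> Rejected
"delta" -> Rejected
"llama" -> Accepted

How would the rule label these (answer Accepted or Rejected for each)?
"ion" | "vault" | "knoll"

Rejected, Rejected, Accepted

The pattern is that an item is 'Accepted' exactly when: has a double letter.
"ion": no doubled letter, fails the rule → Rejected. "vault": no doubled letter, fails the rule → Rejected. "knoll": 'll' doubled, fits → Accepted.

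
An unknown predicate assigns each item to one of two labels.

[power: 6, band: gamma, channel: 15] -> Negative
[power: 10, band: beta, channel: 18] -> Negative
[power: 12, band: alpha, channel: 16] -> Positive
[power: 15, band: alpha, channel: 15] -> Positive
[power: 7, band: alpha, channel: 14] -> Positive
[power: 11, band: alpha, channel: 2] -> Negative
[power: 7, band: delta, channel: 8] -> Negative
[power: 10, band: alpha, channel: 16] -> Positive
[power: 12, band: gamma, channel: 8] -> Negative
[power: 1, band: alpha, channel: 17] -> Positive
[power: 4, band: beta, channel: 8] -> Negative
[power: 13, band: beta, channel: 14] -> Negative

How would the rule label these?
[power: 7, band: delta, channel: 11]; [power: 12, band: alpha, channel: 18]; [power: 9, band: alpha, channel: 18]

Negative, Positive, Positive

Rule: band is alpha AND channel ≥ 8. This holds for each 'Positive' example and fails for each 'Negative' one.
[power: 7, band: delta, channel: 11] — band is delta, channel = 11, hence Negative.
[power: 12, band: alpha, channel: 18] — band is alpha, channel = 18, hence Positive.
[power: 9, band: alpha, channel: 18] — band is alpha, channel = 18, hence Positive.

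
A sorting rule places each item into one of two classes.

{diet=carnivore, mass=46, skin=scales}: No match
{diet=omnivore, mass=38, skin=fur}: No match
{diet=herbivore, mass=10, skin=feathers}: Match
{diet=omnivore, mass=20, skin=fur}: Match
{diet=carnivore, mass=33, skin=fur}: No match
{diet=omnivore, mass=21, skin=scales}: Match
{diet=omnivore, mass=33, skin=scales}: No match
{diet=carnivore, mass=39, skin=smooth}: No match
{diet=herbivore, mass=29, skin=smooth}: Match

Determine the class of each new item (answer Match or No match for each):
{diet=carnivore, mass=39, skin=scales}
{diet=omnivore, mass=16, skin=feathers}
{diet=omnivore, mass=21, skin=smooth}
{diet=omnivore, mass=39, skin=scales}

'Match' ⟺ mass ≤ 29.
{diet=carnivore, mass=39, skin=scales}: mass = 39 — does not satisfy this, so No match. {diet=omnivore, mass=16, skin=feathers}: mass = 16 — matches, so Match. {diet=omnivore, mass=21, skin=smooth}: mass = 21 — matches, so Match. {diet=omnivore, mass=39, skin=scales}: mass = 39 — does not satisfy this, so No match.

No match, Match, Match, No match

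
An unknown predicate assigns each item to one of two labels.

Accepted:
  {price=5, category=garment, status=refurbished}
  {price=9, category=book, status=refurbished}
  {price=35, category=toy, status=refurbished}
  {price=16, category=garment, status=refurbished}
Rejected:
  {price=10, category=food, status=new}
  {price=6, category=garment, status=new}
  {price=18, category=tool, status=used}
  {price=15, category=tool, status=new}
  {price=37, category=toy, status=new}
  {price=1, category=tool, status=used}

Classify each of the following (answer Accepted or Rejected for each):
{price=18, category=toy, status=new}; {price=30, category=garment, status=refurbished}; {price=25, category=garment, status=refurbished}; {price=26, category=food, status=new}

One predicate separates the groups cleanly: status is refurbished.

Rejected, Accepted, Accepted, Rejected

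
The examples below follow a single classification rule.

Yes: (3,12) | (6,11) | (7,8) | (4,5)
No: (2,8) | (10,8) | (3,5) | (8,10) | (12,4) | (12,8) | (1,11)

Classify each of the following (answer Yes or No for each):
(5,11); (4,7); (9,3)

The rule appears to be: sum is odd.

No, Yes, No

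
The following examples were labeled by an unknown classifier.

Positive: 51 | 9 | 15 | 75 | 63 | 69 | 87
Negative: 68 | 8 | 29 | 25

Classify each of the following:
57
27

Positive, Positive

All 'Positive' examples share one property — multiple of 3 — and every 'Negative' example lacks it.
57: 57 = 3·19, fits → Positive.
27: 27 = 3·9, fits → Positive.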